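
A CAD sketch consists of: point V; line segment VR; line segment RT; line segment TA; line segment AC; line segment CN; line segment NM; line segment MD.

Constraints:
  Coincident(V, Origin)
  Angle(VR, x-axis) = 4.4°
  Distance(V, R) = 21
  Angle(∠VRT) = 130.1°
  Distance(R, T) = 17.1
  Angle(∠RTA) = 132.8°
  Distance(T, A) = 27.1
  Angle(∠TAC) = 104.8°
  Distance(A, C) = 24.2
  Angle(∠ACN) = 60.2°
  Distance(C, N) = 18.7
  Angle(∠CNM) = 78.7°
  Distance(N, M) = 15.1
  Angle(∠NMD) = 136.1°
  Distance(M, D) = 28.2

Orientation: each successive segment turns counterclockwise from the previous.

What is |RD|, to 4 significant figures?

62.44

V is at the origin; VR runs at 4.4° with length 21.0, so R = (20.94, 1.611). ∠VRT = 130.1° gives RT at 54.30° from the x-axis; with |RT| = 17.1, T = (30.92, 15.50). ∠RTA = 132.8° gives TA at 101.5° from the x-axis; with |TA| = 27.1, A = (25.51, 42.05). ∠TAC = 104.8° gives AC at 176.7° from the x-axis; with |AC| = 24.2, C = (1.354, 43.45). ∠ACN = 60.2° gives CN at -63.50° from the x-axis; with |CN| = 18.7, N = (9.698, 26.71). ∠CNM = 78.7° gives NM at 37.80° from the x-axis; with |NM| = 15.1, M = (21.63, 35.97). ∠NMD = 136.1° gives MD at 81.70° from the x-axis; with |MD| = 28.2, D = (25.70, 63.87). Then |RD| = |D − R| = 62.44.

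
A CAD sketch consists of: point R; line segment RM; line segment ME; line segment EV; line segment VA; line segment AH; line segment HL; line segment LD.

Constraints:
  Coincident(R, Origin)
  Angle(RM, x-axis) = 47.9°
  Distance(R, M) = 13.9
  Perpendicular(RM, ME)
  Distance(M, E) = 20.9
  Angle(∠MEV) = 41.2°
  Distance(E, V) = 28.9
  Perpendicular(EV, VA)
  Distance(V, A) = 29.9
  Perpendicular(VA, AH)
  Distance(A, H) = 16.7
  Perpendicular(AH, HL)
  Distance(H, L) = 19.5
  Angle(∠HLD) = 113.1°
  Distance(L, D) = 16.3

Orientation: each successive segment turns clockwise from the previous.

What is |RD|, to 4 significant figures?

2.415

AH ⟂ HL, so HL runs at -90.90°; with |HL| = 19.5, L = (12.79, 6.892). ∠HLD = 113.1° gives LD at -157.8° from the x-axis; with |LD| = 16.3, D = (-2.301, 0.7331). Then |RD| = |D − R| = 2.415.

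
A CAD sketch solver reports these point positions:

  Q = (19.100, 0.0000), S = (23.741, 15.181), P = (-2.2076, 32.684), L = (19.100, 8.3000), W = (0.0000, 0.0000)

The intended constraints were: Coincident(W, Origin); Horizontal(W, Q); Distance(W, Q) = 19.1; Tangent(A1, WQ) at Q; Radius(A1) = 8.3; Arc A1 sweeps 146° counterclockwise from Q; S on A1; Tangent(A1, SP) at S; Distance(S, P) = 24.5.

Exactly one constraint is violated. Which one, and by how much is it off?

Distance(S, P) = 24.5 — off by 6.80.

W = (0.00, 0.00) ✓; W.y = 0.00, Q.y = 0.00 ✓; |WQ| = 19.10 ✓; ∠(LQ, QW) = 90.00° ✓; |LQ| = 8.300 ✓; bearing(L→S) − bearing(L→Q) = 146.0° ✓; |LS| = 8.300 ✓; ∠(LS, SP) = 90.00° ✓; |SP| = 31.30 ✗.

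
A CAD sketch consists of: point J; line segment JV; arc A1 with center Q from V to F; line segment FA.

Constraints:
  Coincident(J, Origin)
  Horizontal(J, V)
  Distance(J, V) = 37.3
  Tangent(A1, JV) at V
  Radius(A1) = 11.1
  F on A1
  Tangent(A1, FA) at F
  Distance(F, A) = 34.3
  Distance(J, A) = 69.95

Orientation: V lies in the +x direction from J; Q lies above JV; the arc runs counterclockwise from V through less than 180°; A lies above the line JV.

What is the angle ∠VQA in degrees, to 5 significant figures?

148.77°

J is at the origin; J and V share the same y with |JV| = 37.3 and V on the +x side, so V = (37.300, 0.0000). Since A1 is tangent to JV there, QV ⟂ JV, so Q = V + (0, 11.1) = (37.300, 11.100). Since QF ⟂ FA (tangency), |QA| = √(11.1² + 34.3²) = 36.051 regardless of where F sits on A1. So A lies on both circle(J, 69.95) and circle(Q, 36.051); the above-JV intersection is A = (55.992, 41.927). F is the foot of the tangent from A: F = (48.102, 8.5467).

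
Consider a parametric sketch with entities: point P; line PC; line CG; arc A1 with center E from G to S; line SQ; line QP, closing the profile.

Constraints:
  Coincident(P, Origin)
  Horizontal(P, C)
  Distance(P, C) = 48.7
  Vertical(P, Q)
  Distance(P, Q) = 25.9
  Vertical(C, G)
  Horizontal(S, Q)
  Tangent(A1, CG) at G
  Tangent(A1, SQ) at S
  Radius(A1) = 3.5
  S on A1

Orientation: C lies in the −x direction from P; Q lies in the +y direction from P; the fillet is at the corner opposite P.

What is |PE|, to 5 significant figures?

50.446

P is at the origin; P and C share the same y with |PC| = 48.7 and C on the −x side, so C = (-48.700, 0.0000). PQ is vertical with |PQ| = 25.9 and Q on the +y side, so Q = (0.0000, 25.900). The virtual corner opposite P is at (-48.700, 25.900). The tangent condition forces EG to be normal to CG and A1 meets SQ tangentially, so ES is at right angles to SQ, with radius 3.5, so the center E sits 3.5 in from both sides at E = (-45.200, 22.400). Then |PE| = |E − P| = 50.446.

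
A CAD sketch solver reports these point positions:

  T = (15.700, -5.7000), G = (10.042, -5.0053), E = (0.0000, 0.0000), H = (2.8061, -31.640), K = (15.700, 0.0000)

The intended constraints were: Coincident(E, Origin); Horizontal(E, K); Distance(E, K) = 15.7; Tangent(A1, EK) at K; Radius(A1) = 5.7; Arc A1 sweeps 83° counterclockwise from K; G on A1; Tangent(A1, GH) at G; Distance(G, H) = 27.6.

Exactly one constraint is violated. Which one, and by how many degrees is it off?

Tangent(A1, GH) at G — off by 8.20°.

E = (0.00, 0.00) ✓; E.y = 0.00, K.y = 0.00 ✓; |EK| = 15.70 ✓; ∠(TK, KE) = 90.00° ✓; |TK| = 5.700 ✓; bearing(T→G) − bearing(T→K) = 83.00° ✓; |TG| = 5.700 ✓; ∠(TG, GH) = 98.20° ✗; |GH| = 27.60 ✓.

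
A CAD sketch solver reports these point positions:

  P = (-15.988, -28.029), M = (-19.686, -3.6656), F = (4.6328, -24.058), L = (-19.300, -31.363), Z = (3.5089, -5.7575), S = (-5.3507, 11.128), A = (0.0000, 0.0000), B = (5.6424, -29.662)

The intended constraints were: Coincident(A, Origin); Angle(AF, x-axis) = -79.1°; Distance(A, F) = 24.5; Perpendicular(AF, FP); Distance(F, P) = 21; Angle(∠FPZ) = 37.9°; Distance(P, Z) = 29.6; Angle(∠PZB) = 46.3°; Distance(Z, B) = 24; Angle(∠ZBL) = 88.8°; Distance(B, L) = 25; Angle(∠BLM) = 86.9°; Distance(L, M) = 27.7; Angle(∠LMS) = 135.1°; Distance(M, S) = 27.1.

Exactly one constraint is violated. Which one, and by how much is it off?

Distance(M, S) = 27.1 — off by 6.50.

A = (0.00, 0.00) ✓; AF at -79.10° ✓; |AF| = 24.50 ✓; ∠(AF, FP) = 90.00° ✓; |FP| = 21.00 ✓; ∠FPZ = 37.90° ✓; |PZ| = 29.60 ✓; ∠PZB = 46.30° ✓; |ZB| = 24.00 ✓; ∠ZBL = 88.80° ✓; |BL| = 25.00 ✓; ∠BLM = 86.90° ✓; |LM| = 27.70 ✓; ∠LMS = 135.1° ✓; |MS| = 20.60 ✗.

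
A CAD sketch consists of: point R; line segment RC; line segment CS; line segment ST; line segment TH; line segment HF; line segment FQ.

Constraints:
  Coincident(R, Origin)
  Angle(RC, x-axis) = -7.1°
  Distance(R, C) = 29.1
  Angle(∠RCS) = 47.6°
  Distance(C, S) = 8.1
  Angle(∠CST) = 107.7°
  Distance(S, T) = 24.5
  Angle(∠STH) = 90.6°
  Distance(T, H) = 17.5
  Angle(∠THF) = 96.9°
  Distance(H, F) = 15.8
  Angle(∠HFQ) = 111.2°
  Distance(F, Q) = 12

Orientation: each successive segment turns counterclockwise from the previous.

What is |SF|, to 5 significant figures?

21.540

R is at the origin; RC runs at -7.1° with length 29.1, so C = (28.877, -3.5968). ∠RCS = 47.6° gives CS at 125.30° from the x-axis; with |CS| = 8.1, S = (24.196, 3.0139). ∠CST = 107.7° gives ST at -162.40° from the x-axis; with |ST| = 24.5, T = (0.84304, -4.3942). ∠STH = 90.6° gives TH at -73.000° from the x-axis; with |TH| = 17.5, H = (5.9595, -21.129). ∠THF = 96.9° gives HF at 10.100° from the x-axis; with |HF| = 15.8, F = (21.515, -18.359). Then |SF| = |F − S| = 21.540.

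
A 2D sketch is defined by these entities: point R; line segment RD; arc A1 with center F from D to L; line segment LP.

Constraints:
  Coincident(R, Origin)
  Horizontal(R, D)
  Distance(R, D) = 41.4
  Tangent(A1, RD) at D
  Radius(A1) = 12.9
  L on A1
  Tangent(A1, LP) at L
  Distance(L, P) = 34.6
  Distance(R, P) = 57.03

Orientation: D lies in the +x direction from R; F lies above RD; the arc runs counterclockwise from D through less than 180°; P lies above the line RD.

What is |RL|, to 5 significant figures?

55.643

R is at the origin; R and D share the same y with |RD| = 41.4 and D on the +x side, so D = (41.400, 0.0000). Tangency of A1 to RD means the radius FD is perpendicular to RD, so F = D + (0, 12.9) = (41.400, 12.900). Since FL ⟂ LP (tangency), |FP| = √(12.9² + 34.6²) = 36.927 regardless of where L sits on A1. So P lies on both circle(R, 57.03) and circle(F, 36.927); the above-RD intersection is P = (30.508, 48.184). L is the foot of the tangent from P: L = (51.620, 20.771).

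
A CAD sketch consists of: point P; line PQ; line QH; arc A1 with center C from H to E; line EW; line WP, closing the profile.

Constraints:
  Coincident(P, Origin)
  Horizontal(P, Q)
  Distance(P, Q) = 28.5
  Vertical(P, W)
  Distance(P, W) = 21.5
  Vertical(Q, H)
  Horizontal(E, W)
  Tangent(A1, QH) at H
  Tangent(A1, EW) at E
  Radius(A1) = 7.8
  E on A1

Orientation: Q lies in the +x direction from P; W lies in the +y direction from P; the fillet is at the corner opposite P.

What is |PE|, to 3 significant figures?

29.8

P is at the origin; PQ is horizontal with |PQ| = 28.5 and Q on the +x side, so Q = (28.5, 0.00). PW is vertical with |PW| = 21.5 and W on the +y side, so W = (0.00, 21.5). The virtual corner opposite P is at (28.5, 21.5). The tangent condition forces CH to be normal to QH and the tangent condition forces CE to be normal to EW, with radius 7.8, so the center C sits 7.8 in from both sides at C = (20.7, 13.7). That places the tangent points at H = (28.5, 13.7) on QH and E = (20.7, 21.5) on EW. Then |PE| = |E − P| = 29.8.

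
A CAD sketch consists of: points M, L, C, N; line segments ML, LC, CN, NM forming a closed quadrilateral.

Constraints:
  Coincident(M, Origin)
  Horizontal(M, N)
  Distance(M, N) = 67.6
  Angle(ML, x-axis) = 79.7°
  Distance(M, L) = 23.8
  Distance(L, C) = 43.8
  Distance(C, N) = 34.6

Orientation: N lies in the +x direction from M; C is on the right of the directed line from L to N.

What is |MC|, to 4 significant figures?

35.18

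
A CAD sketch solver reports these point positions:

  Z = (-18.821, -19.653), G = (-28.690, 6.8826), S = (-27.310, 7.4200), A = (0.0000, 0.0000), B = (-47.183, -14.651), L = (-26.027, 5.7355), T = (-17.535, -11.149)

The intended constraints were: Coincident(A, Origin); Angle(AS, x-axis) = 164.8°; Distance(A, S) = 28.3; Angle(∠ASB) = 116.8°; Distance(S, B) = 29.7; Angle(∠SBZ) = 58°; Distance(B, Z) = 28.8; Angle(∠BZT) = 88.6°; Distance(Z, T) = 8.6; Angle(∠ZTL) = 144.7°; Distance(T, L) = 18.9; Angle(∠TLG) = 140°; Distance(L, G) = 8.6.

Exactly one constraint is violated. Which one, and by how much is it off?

Distance(L, G) = 8.6 — off by 5.70.

A = (0.00, 0.00) ✓; AS at 164.8° ✓; |AS| = 28.30 ✓; ∠ASB = 116.8° ✓; |SB| = 29.70 ✓; ∠SBZ = 58.00° ✓; |BZ| = 28.80 ✓; ∠BZT = 88.60° ✓; |ZT| = 8.601 ✓; ∠ZTL = 144.7° ✓; |TL| = 18.90 ✓; ∠TLG = 140.0° ✓; |LG| = 2.900 ✗.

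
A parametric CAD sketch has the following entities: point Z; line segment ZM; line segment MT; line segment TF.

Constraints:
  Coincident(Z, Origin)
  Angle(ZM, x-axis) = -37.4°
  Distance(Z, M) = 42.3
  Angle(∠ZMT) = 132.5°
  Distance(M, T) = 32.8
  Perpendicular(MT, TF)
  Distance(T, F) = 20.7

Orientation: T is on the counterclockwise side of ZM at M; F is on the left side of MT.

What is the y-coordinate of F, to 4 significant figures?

0.4392

Z is at the origin; ZM runs at -37.4° with length 42.3, so M = 42.3·(cos -37.4°, sin -37.4°) = (33.60, -25.69). ∠ZMT = 132.5°, so MT runs at -37.4° + (180° − 132.5°) = 10.10° from the x-axis; with |MT| = 32.8, T = M + 32.8·(cos 10.10°, sin 10.10°) = (65.90, -19.94). MT ⟂ TF; with |TF| = 20.7 on the left of MT, F = T + 20.7·(-0.1754, 0.9845) = (62.27, 0.4392). So F.y = 0.4392.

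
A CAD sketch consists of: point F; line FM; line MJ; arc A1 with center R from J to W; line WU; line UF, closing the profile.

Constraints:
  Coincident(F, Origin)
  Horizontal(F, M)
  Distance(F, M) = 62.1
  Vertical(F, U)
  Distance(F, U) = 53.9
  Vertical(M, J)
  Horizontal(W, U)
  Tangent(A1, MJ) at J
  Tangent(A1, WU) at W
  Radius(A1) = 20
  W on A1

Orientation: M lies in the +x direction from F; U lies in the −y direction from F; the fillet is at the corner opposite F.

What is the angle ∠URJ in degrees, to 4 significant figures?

154.6°

F is at the origin; F and M share the same y with |FM| = 62.1 and M on the +x side, so M = (62.10, 0.000). F and U share the same x with |FU| = 53.9 and U on the −y side, so U = (0.000, -53.90). The virtual corner opposite F is at (62.10, -53.90). Tangency of A1 to MJ means the radius RJ is perpendicular to MJ and A1 meets WU tangentially, so RW is at right angles to WU, with radius 20.0, so the center R sits 20.0 in from both sides at R = (42.10, -33.90). That places the tangent points at J = (62.10, -33.90) on MJ and W = (42.10, -53.90) on WU. Then cos ∠URJ = RU·RJ / (|RU||RJ|), giving 154.6°.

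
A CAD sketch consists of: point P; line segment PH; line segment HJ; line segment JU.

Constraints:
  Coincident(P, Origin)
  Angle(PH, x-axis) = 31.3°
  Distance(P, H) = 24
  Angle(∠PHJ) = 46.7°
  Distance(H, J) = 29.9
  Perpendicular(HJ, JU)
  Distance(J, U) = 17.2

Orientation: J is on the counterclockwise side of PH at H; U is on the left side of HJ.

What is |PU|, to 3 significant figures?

13.4

∠PHJ = 46.7°, so HJ runs at 31.3° + (180° − 46.7°) = 165° from the x-axis; with |HJ| = 29.9, J = H + 29.9·(cos 165°, sin 165°) = (-8.32, 20.4). The perpendicularity gives JU at right angles to HJ; with |JU| = 17.2 on the left of HJ, U = J + 17.2·(-0.266, -0.964) = (-12.9, 3.83). Then |PU| = |U − P| = 13.4.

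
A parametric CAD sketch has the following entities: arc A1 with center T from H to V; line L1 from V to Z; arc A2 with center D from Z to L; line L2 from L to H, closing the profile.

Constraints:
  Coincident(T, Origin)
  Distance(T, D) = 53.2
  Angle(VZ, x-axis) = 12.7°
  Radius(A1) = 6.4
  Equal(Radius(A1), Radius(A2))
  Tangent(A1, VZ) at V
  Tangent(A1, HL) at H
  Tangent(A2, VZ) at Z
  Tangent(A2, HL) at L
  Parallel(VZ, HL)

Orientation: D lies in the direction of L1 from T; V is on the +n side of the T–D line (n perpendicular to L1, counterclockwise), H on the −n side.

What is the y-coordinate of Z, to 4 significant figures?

17.94

The slot axis is L1's direction at 12.7°, so u = (cos 12.7°, sin 12.7°) = (0.9755, 0.2198) and n = (−sin 12.7°, cos 12.7°) = (-0.2198, 0.9755). T is at the origin and D lies 53.2 along u from T, so D = 53.2·u = (51.90, 11.70). Tangency of A1 to both parallel lines with radius 6.4 puts V and H at T ± 6.4·n: V = (-1.407, 6.243), H = (1.407, -6.243). Equal radii place Z and L the same way about D: Z = D + 6.4·n = (50.49, 17.94), L = D − 6.4·n = (53.31, 5.452). So Z.y = 17.94.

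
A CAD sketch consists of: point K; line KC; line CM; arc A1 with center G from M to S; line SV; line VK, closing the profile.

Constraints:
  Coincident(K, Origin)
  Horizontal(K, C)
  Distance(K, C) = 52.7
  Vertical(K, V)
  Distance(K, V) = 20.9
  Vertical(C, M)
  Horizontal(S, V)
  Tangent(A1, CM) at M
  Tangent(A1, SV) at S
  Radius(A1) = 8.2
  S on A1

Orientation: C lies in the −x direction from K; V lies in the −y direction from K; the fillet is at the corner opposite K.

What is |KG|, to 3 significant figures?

46.3

K is at the origin; KC is horizontal with |KC| = 52.7 and C on the −x side, so C = (-52.7, 0.00). K and V share the same x with |KV| = 20.9 and V on the −y side, so V = (0.00, -20.9). The virtual corner opposite K is at (-52.7, -20.9). A1 meets CM tangentially, so GM is at right angles to CM and A1 meets SV tangentially, so GS is at right angles to SV, with radius 8.2, so the center G sits 8.2 in from both sides at G = (-44.5, -12.7). Then |KG| = |G − K| = 46.3.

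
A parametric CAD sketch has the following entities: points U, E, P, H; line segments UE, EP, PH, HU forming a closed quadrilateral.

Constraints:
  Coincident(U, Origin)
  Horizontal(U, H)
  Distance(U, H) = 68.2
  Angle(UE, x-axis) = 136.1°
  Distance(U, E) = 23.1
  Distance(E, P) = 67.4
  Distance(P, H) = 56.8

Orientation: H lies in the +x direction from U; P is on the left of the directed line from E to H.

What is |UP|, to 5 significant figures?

65.068

U is at the origin; U and H share the same y with |UH| = 68.2 and H in +x, so H = (68.2, 0). UE runs at 136.1° with |UE| = 23.1, so E = (-16.645, 16.018). P is determined by |EP| = 67.4 and |PH| = 56.8 together: it lies at the intersection of circle(E, 67.4) and circle(H, 56.8). With |EH| = 86.343, the foot of the radical line on EH is 50.795 from E and the perpendicular offset is √(67.4² − 50.795²) = 44.301. Taking the left-of-EH solution: P = (41.487, 50.127).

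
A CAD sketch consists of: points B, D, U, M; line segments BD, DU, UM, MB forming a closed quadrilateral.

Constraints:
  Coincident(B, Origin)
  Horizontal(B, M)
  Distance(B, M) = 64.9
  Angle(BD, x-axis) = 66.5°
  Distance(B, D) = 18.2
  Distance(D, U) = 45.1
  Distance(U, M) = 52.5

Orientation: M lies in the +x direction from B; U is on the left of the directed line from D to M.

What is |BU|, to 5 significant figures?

62.094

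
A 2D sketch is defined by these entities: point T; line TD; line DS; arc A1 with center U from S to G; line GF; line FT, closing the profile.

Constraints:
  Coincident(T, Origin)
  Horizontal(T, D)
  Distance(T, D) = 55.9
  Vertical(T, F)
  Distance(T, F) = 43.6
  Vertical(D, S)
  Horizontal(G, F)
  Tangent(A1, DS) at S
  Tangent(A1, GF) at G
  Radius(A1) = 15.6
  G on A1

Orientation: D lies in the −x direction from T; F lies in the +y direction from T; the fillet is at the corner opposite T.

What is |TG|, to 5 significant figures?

59.372

T is at the origin; TD is horizontal with |TD| = 55.9 and D on the −x side, so D = (-55.900, 0.0000). T and F share the same x with |TF| = 43.6 and F on the +y side, so F = (0.0000, 43.600). The virtual corner opposite T is at (-55.900, 43.600). A1 meets DS tangentially, so US is at right angles to DS and the tangent condition forces UG to be normal to GF, with radius 15.6, so the center U sits 15.6 in from both sides at U = (-40.300, 28.000). That places the tangent points at S = (-55.900, 28.000) on DS and G = (-40.300, 43.600) on GF. Then |TG| = |G − T| = 59.372.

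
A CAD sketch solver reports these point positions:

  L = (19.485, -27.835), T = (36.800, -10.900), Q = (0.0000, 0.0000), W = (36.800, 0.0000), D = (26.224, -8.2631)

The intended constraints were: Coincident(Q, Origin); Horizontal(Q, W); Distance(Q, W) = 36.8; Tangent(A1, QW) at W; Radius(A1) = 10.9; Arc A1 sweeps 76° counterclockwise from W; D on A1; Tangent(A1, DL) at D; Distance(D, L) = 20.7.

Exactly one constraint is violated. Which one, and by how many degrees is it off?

Tangent(A1, DL) at D — off by 5.00°.

Q = (0.00, 0.00) ✓; Q.y = 0.00, W.y = 0.00 ✓; |QW| = 36.80 ✓; ∠(TW, WQ) = 90.00° ✓; |TW| = 10.90 ✓; bearing(T→D) − bearing(T→W) = 76.00° ✓; |TD| = 10.90 ✓; ∠(TD, DL) = 95.00° ✗; |DL| = 20.70 ✓.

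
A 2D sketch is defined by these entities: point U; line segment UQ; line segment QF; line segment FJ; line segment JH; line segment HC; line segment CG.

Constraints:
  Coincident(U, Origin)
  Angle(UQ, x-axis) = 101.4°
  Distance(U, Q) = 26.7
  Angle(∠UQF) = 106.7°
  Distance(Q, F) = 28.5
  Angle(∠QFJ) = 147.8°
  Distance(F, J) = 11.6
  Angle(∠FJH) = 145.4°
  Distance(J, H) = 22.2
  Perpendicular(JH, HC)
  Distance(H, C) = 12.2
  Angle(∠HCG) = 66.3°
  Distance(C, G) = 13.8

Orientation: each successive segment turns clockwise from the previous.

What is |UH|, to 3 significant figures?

54.7

U is at the origin; UQ runs at 101.4° with length 26.7, so Q = (-5.28, 26.2). ∠UQF = 106.7° gives QF at 28.1° from the x-axis; with |QF| = 28.5, F = (19.9, 39.6). ∠QFJ = 147.8° gives FJ at -4.10° from the x-axis; with |FJ| = 11.6, J = (31.4, 38.8). ∠FJH = 145.4° gives JH at -38.7° from the x-axis; with |JH| = 22.2, H = (48.8, 24.9). Then |UH| = |H − U| = 54.7.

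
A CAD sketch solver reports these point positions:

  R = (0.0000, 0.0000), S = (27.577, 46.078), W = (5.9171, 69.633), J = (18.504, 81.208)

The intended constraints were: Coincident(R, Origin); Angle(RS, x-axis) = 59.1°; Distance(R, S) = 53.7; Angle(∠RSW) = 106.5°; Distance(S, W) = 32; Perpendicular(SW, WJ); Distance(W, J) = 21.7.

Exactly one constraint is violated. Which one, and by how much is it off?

Distance(W, J) = 21.7 — off by 4.60.

R = (0.00, 0.00) ✓; RS at 59.10° ✓; |RS| = 53.70 ✓; ∠RSW = 106.5° ✓; |SW| = 32.00 ✓; ∠(SW, WJ) = 90.00° ✓; |WJ| = 17.10 ✗.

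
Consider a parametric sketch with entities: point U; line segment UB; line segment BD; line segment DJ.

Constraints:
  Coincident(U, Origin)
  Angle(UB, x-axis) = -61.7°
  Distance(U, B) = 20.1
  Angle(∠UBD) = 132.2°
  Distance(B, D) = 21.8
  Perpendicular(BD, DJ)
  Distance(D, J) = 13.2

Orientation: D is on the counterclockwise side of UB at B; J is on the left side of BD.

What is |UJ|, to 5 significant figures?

35.342

∠UBD = 132.2°, so BD runs at -61.7° + (180° − 132.2°) = -13.900° from the x-axis; with |BD| = 21.8, D = B + 21.8·(cos -13.900°, sin -13.900°) = (30.691, -22.935). The perpendicularity gives DJ at right angles to BD; with |DJ| = 13.2 on the left of BD, J = D + 13.2·(0.24023, 0.97072) = (33.862, -10.121). Then |UJ| = |J − U| = 35.342.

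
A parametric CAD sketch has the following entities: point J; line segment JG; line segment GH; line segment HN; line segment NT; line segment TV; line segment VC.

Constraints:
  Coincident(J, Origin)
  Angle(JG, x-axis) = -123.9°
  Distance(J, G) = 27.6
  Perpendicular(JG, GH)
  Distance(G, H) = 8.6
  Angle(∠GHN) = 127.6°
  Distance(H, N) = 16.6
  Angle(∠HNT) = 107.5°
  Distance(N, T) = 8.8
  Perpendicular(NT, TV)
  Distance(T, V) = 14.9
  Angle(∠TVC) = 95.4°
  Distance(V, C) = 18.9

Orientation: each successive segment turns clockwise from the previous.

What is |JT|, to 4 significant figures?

15.49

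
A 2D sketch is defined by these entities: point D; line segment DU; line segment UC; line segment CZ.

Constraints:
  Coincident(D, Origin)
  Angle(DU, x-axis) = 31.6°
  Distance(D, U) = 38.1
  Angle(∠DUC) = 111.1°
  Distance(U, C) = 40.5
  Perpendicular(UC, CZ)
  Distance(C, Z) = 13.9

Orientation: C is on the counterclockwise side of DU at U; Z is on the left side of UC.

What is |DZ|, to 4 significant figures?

58.38

∠DUC = 111.1°, so UC runs at 31.6° + (180° − 111.1°) = 100.5° from the x-axis; with |UC| = 40.5, C = U + 40.5·(cos 100.5°, sin 100.5°) = (25.07, 59.79). UC is perpendicular to CZ; with |CZ| = 13.9 on the left of UC, Z = C + 13.9·(-0.9833, -0.1822) = (11.40, 57.25). Then |DZ| = |Z − D| = 58.38.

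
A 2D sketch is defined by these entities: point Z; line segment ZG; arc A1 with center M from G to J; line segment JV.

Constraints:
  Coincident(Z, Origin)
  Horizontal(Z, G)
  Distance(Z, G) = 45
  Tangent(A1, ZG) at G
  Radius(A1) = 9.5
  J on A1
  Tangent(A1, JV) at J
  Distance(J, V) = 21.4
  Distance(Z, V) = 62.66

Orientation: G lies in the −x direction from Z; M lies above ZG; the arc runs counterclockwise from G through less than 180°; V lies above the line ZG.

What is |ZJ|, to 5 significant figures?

42.029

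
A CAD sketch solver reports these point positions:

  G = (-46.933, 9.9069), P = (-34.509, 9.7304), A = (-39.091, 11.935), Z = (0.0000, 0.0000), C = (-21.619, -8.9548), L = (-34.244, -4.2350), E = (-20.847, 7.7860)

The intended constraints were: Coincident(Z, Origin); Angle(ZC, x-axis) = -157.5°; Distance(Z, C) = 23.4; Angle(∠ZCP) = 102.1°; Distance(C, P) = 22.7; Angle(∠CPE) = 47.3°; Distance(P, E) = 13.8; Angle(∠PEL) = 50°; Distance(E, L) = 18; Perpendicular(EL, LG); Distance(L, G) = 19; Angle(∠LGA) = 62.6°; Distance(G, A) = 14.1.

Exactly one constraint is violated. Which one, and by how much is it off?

Distance(G, A) = 14.1 — off by 6.00.

Z = (0.00, 0.00) ✓; ZC at -157.5° ✓; |ZC| = 23.40 ✓; ∠ZCP = 102.1° ✓; |CP| = 22.70 ✓; ∠CPE = 47.30° ✓; |PE| = 13.80 ✓; ∠PEL = 50.00° ✓; |EL| = 18.00 ✓; ∠(EL, LG) = 90.00° ✓; |LG| = 19.00 ✓; ∠LGA = 62.60° ✓; |GA| = 8.100 ✗.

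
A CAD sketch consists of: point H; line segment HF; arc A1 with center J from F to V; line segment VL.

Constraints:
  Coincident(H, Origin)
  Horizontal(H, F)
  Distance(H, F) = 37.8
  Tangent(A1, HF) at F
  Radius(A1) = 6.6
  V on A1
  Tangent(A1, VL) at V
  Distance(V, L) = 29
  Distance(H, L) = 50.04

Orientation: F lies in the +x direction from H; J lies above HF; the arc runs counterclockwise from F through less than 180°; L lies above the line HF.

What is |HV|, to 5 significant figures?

44.900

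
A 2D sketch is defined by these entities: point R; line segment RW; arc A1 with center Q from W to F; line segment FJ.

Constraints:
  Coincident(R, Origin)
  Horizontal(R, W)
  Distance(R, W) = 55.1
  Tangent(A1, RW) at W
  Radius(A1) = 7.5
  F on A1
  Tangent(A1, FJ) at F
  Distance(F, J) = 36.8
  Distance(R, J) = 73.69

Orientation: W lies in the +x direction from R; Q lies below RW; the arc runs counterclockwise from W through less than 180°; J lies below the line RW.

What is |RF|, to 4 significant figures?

48.87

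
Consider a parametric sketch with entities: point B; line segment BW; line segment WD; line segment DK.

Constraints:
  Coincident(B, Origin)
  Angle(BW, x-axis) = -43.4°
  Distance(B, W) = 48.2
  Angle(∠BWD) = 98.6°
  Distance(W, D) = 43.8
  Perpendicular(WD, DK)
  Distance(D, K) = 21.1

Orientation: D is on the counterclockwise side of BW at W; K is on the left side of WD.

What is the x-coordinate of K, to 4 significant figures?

56.55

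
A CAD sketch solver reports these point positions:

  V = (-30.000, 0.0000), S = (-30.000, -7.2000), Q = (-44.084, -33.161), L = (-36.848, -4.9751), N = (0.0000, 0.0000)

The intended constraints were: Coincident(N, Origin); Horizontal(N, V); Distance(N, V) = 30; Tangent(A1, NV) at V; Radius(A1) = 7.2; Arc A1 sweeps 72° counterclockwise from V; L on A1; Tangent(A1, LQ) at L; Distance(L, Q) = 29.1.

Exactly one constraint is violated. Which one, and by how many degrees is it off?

Tangent(A1, LQ) at L — off by 3.60°.

N = (0.00, 0.00) ✓; N.y = 0.00, V.y = 0.00 ✓; |NV| = 30.00 ✓; ∠(SV, VN) = 90.00° ✓; |SV| = 7.200 ✓; bearing(S→L) − bearing(S→V) = 72.00° ✓; |SL| = 7.200 ✓; ∠(SL, LQ) = 86.40° ✗; |LQ| = 29.10 ✓.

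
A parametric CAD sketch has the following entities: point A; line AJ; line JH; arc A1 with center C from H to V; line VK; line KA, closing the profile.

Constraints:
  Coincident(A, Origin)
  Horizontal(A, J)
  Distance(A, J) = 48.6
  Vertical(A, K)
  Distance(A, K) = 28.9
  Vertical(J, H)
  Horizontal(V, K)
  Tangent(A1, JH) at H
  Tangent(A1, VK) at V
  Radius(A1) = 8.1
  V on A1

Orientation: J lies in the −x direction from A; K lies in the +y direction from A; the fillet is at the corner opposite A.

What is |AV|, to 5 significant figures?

49.754

The virtual corner opposite A is at (-48.600, 28.900). The tangent condition forces CH to be normal to JH and tangency of A1 to VK means the radius CV is perpendicular to VK, with radius 8.1, so the center C sits 8.1 in from both sides at C = (-40.500, 20.800). That places the tangent points at H = (-48.600, 20.800) on JH and V = (-40.500, 28.900) on VK. Then |AV| = |V − A| = 49.754.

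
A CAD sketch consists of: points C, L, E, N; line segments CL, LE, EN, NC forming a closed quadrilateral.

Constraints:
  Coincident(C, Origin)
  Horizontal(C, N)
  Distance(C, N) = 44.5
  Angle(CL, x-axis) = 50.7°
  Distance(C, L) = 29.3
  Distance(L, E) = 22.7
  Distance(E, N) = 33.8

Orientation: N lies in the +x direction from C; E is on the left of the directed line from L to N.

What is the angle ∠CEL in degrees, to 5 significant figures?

12.882°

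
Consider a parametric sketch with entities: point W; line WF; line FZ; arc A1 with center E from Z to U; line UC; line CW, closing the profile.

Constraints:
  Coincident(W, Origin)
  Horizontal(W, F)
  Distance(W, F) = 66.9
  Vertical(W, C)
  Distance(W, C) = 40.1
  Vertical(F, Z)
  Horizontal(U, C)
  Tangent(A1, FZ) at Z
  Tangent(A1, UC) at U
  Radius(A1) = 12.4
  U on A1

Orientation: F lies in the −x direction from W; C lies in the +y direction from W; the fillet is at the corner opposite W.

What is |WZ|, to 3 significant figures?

72.4

W is at the origin; W and F share the same y with |WF| = 66.9 and F on the −x side, so F = (-66.9, 0.00). WC is vertical with |WC| = 40.1 and C on the +y side, so C = (0.00, 40.1). The virtual corner opposite W is at (-66.9, 40.1). The tangent condition forces EZ to be normal to FZ and A1 meets UC tangentially, so EU is at right angles to UC, with radius 12.4, so the center E sits 12.4 in from both sides at E = (-54.5, 27.7). That places the tangent points at Z = (-66.9, 27.7) on FZ and U = (-54.5, 40.1) on UC. Then |WZ| = |Z − W| = 72.4.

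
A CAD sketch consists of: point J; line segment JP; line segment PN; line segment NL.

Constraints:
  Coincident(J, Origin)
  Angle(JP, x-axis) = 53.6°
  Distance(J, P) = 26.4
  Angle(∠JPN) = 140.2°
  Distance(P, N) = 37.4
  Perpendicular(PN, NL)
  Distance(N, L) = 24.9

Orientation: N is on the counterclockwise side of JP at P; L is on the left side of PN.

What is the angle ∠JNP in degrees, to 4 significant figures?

16.33°

J is at the origin; JP runs at 53.6° with length 26.4, so P = 26.4·(cos 53.6°, sin 53.6°) = (15.67, 21.25). ∠JPN = 140.2°, so PN runs at 53.6° + (180° − 140.2°) = 93.40° from the x-axis; with |PN| = 37.4, N = P + 37.4·(cos 93.40°, sin 93.40°) = (13.45, 58.58). Then cos ∠JNP = NJ·NP / (|NJ||NP|), giving 16.33°.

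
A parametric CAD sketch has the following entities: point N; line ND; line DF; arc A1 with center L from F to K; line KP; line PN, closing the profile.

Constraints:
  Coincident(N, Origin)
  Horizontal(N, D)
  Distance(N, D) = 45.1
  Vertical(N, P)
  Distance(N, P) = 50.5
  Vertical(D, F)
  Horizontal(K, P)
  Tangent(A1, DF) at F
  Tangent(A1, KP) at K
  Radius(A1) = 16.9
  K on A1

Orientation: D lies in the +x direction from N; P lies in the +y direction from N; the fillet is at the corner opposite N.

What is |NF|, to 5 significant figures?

56.240

N is at the origin; N and D share the same y with |ND| = 45.1 and D on the +x side, so D = (45.100, 0.0000). N and P share the same x with |NP| = 50.5 and P on the +y side, so P = (0.0000, 50.500). The virtual corner opposite N is at (45.100, 50.500). The tangent condition forces LF to be normal to DF and the tangent condition forces LK to be normal to KP, with radius 16.9, so the center L sits 16.9 in from both sides at L = (28.200, 33.600). That places the tangent points at F = (45.100, 33.600) on DF and K = (28.200, 50.500) on KP. Then |NF| = |F − N| = 56.240.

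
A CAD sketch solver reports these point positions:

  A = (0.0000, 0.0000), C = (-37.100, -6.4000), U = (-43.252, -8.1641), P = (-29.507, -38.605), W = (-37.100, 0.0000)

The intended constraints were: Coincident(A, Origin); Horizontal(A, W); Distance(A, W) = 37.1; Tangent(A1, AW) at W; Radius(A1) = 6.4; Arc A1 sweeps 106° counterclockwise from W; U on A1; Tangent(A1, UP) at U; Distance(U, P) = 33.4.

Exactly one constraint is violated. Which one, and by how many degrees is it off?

Tangent(A1, UP) at U — off by 8.30°.

A = (0.00, 0.00) ✓; A.y = 0.00, W.y = 0.00 ✓; |AW| = 37.10 ✓; ∠(CW, WA) = 90.00° ✓; |CW| = 6.400 ✓; bearing(C→U) − bearing(C→W) = 106.0° ✓; |CU| = 6.400 ✓; ∠(CU, UP) = 81.70° ✗; |UP| = 33.40 ✓.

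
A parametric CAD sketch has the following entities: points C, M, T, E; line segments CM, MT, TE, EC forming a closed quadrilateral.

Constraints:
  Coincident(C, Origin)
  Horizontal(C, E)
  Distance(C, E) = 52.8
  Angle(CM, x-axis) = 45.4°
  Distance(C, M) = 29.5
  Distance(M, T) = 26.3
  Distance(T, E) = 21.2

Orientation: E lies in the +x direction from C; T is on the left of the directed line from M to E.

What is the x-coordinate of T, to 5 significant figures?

47.006

C is at the origin; CE is horizontal with |CE| = 52.8 and E in +x, so E = (52.8, 0). CM runs at 45.4° with |CM| = 29.5, so M = (20.714, 21.005). T is determined by |MT| = 26.3 and |TE| = 21.2 together: it lies at the intersection of circle(M, 26.3) and circle(E, 21.2). With |ME| = 38.350, the foot of the radical line on ME is 22.334 from M and the perpendicular offset is √(26.3² − 22.334²) = 13.889. Taking the left-of-ME solution: T = (47.006, 20.393).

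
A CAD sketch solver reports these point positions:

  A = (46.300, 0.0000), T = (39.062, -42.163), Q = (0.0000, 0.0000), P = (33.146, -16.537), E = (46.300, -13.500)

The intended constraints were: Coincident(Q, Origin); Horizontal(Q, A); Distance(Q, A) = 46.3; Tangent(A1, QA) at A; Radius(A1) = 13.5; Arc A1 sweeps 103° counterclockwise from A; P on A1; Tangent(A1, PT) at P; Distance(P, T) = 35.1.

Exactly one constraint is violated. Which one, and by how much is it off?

Distance(P, T) = 35.1 — off by 8.80.

Q = (0.00, 0.00) ✓; Q.y = 0.00, A.y = 0.00 ✓; |QA| = 46.30 ✓; ∠(EA, AQ) = 90.00° ✓; |EA| = 13.50 ✓; bearing(E→P) − bearing(E→A) = 103.0° ✓; |EP| = 13.50 ✓; ∠(EP, PT) = 90.00° ✓; |PT| = 26.30 ✗.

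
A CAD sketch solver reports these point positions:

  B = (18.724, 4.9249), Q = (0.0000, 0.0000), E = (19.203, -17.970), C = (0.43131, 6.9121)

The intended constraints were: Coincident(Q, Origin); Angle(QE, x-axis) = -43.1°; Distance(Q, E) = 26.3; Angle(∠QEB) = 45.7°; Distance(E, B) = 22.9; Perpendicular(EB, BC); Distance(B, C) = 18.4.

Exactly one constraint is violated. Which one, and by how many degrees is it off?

Perpendicular(EB, BC) — off by 7.40°.

Q = (0.00, 0.00) ✓; QE at -43.10° ✓; |QE| = 26.30 ✓; ∠QEB = 45.70° ✓; |EB| = 22.90 ✓; ∠(EB, BC) = 82.60° ✗; |BC| = 18.40 ✓.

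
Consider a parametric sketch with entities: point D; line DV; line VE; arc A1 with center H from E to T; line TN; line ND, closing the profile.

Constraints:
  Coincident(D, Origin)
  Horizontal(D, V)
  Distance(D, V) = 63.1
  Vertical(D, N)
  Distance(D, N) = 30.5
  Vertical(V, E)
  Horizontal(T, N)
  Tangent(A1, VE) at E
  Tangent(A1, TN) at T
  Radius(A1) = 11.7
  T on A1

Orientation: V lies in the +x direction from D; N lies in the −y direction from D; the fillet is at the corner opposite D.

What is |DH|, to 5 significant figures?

54.730

D is at the origin; D and V share the same y with |DV| = 63.1 and V on the +x side, so V = (63.100, 0.0000). DN is vertical with |DN| = 30.5 and N on the −y side, so N = (0.0000, -30.500). The virtual corner opposite D is at (63.100, -30.500). Tangency of A1 to VE means the radius HE is perpendicular to VE and since A1 is tangent to TN there, HT ⟂ TN, with radius 11.7, so the center H sits 11.7 in from both sides at H = (51.400, -18.800). Then |DH| = |H − D| = 54.730.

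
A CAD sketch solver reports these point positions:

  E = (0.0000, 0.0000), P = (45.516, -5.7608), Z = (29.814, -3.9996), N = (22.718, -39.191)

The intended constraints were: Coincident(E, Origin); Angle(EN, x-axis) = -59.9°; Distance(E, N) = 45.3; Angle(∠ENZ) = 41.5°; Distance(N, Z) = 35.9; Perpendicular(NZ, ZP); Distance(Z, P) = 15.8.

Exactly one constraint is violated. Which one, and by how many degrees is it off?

Perpendicular(NZ, ZP) — off by 5.00°.

E = (0.00, 0.00) ✓; EN at -59.90° ✓; |EN| = 45.30 ✓; ∠ENZ = 41.50° ✓; |NZ| = 35.90 ✓; ∠(NZ, ZP) = 85.00° ✗; |ZP| = 15.80 ✓.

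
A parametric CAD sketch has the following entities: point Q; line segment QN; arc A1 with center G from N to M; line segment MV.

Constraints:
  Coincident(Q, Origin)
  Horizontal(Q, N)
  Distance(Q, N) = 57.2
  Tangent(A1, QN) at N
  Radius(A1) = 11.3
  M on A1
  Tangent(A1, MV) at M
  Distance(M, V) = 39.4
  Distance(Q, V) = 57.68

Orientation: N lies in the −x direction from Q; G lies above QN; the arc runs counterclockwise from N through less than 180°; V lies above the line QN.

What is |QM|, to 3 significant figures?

47.1

Checks: |GM| = 11.30 ✓; ∠(GM, MV) = 90.00° ✓; |MV| = 39.40 ✓; |QV| = 57.68 ✓.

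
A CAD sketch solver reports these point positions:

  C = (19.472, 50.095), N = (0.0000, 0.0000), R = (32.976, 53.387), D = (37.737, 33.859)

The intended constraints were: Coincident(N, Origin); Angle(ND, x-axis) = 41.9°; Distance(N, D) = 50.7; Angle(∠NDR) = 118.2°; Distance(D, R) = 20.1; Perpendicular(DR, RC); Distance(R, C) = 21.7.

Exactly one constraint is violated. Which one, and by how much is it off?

Distance(R, C) = 21.7 — off by 7.80.

N = (0.00, 0.00) ✓; ND at 41.90° ✓; |ND| = 50.70 ✓; ∠NDR = 118.2° ✓; |DR| = 20.10 ✓; ∠(DR, RC) = 90.00° ✓; |RC| = 13.90 ✗.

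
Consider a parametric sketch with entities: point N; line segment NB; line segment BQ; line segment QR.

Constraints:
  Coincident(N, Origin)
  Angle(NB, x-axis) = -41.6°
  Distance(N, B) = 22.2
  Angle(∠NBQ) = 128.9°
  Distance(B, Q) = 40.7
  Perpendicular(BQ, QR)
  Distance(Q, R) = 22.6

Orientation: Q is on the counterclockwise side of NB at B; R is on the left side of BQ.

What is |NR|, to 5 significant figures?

54.899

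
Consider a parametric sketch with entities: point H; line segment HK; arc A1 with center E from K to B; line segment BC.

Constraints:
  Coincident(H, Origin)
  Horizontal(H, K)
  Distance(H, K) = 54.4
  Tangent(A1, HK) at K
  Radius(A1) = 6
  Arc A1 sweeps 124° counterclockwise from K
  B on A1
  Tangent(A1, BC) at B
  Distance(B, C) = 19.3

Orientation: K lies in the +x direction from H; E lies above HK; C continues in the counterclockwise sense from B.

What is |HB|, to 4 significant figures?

60.11

Since A1 is tangent to HK there, EK ⟂ HK, so E = K + (0, 6) = (54.40, 6.000). On A1, K sits at bearing -90° from E; a 124° counterclockwise sweep puts B at bearing 34°, so B = E + 6.0·(cos 34°, sin 34°) = (59.37, 9.355). Then |HB| = |B − H| = 60.11.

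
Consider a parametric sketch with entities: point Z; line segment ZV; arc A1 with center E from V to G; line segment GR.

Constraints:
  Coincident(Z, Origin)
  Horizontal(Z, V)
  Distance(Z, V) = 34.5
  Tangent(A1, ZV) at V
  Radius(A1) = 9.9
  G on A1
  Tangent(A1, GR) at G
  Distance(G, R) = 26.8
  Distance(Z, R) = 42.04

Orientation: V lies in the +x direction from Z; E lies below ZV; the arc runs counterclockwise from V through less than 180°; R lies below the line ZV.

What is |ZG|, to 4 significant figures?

26.23

Z is at the origin; Z and V share the same y with |ZV| = 34.5 and V on the +x side, so V = (34.50, 0.000). A1 meets ZV tangentially, so EV is at right angles to ZV, so E = V + (0, -9.9) = (34.50, -9.900). Since EG ⟂ GR (tangency), |ER| = √(9.9² + 26.8²) = 28.57 regardless of where G sits on A1. So R lies on both circle(Z, 42.04) and circle(E, 28.57); the below-ZV intersection is R = (22.21, -35.69). G is the foot of the tangent from R: G = (24.64, -9.003).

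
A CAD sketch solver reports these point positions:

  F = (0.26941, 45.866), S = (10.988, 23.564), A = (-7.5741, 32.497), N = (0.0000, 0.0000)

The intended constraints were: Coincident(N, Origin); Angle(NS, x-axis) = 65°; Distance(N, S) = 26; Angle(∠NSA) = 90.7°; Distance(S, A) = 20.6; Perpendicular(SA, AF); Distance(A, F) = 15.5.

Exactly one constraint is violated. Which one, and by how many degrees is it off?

Perpendicular(SA, AF) — off by 4.70°.

N = (0.00, 0.00) ✓; NS at 65.00° ✓; |NS| = 26.00 ✓; ∠NSA = 90.70° ✓; |SA| = 20.60 ✓; ∠(SA, AF) = 94.70° ✗; |AF| = 15.50 ✓.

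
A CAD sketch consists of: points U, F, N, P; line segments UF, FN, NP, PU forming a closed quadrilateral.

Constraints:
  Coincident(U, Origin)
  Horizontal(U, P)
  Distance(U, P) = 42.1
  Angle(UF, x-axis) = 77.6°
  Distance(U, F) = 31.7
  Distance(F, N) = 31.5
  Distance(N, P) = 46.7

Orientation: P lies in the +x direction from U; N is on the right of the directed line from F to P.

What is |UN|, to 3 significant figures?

4.84

U is at the origin; UP is horizontal with |UP| = 42.1 and P in +x, so P = (42.1, 0). UF runs at 77.6° with |UF| = 31.7, so F = (6.81, 31.0). N is determined by |FN| = 31.5 and |NP| = 46.7 together: it lies at the intersection of circle(F, 31.5) and circle(P, 46.7). With |FP| = 46.9, the foot of the radical line on FP is 10.8 from F and the perpendicular offset is √(31.5² − 10.8²) = 29.6. Taking the right-of-FP solution: N = (-4.57, 1.59).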